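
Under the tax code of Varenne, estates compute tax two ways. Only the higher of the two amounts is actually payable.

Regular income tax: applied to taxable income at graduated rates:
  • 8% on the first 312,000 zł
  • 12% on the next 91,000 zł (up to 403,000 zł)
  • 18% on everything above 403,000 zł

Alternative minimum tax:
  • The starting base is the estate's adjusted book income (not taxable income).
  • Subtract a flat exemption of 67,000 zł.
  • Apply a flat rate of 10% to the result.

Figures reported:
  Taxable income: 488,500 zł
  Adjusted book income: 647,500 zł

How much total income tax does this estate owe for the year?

58,050 zł

Alternative minimum tax:
  Base (adjusted book income): 647,500 zł
  Less exemption 67,000 zł → base 580,500 zł
  580,500 zł × 10% = 58,050 zł

Regular income tax:
  312,000 zł × 8% = 24,960 zł
  91,000 zł × 12% = 10,920 zł
  85,500 zł × 18% = 15,390 zł
  → 51,270 zł

58,050 zł > 51,270 zł, so the alternative minimum tax is the binding amount.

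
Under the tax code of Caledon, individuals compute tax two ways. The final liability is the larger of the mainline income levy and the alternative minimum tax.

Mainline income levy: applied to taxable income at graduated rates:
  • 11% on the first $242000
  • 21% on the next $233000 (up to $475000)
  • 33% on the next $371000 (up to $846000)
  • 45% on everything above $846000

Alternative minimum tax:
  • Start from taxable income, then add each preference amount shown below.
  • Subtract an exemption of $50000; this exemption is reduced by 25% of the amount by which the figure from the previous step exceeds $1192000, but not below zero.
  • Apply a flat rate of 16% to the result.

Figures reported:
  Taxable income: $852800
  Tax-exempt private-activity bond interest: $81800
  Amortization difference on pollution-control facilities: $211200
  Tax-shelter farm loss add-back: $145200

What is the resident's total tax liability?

$202520

Mainline income levy:
  $242000 × 11% = $26620
  $233000 × 21% = $48930
  $371000 × 33% = $122430
  $6800 × 45% = $3060
  → $201040

Alternative minimum tax:
  Adjusted income: $852800 + $81800 + $211200 + $145200 = $1291000
  Exemption: $50000 − 25% × ($1291000 − $1192000) = $50000 − $24750 = $25250
  Base: $1291000 − $25250 = $1265750
  $1265750 × 16% = $202520

$202520 > $201040, so the alternative minimum tax is the binding amount.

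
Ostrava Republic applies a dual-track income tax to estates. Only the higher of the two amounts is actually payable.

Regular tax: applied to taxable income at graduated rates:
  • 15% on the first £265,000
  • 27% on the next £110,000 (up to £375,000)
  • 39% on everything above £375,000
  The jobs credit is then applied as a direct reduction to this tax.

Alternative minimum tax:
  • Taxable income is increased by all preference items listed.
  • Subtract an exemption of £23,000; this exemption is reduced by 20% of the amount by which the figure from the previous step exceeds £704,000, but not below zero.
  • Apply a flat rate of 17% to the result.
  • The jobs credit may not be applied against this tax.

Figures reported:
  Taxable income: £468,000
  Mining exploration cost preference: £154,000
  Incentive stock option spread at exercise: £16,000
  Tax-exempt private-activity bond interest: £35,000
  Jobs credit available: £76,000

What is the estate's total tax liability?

£110,500

Regular tax:
  £265,000 × 15% = £39,750
  £110,000 × 27% = £29,700
  £93,000 × 39% = £36,270
  → £105,720
  Less jobs credit £76,000 → £29,720

Alternative minimum tax:
  Adjusted income: £468,000 + £154,000 + £16,000 + £35,000 = £673,000
  Exemption: £673,000 ≤ £704,000, so full £23,000 applies
  Base: £673,000 − £23,000 = £650,000
  £650,000 × 17% = £110,500

£110,500 > £29,720, so the alternative minimum tax is the binding amount.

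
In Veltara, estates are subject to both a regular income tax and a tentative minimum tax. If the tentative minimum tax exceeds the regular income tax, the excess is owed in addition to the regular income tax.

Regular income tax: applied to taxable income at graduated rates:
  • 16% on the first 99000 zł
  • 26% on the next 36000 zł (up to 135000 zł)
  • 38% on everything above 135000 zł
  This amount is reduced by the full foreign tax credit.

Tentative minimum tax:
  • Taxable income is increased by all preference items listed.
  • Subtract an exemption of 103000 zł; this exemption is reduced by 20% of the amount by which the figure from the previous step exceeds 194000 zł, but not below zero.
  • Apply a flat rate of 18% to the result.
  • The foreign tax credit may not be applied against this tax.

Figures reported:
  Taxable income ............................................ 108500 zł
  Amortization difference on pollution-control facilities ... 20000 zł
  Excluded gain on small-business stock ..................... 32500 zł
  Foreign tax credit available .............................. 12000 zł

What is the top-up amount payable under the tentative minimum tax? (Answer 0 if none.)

Regular income tax:
  99000 zł × 16% = 15840 zł
  9500 zł × 26% = 2470 zł
  → 18310 zł
  Less foreign tax credit 12000 zł → 6310 zł

Tentative minimum tax:
  Adjusted income: 108500 zł + 20000 zł + 32500 zł = 161000 zł
  Exemption: 161000 zł ≤ 194000 zł, so full 103000 zł applies
  Base: 161000 zł − 103000 zł = 58000 zł
  58000 zł × 18% = 10440 zł

Excess of tentative minimum tax over regular income tax: 10440 zł − 6310 zł = 4130 zł.

4130 zł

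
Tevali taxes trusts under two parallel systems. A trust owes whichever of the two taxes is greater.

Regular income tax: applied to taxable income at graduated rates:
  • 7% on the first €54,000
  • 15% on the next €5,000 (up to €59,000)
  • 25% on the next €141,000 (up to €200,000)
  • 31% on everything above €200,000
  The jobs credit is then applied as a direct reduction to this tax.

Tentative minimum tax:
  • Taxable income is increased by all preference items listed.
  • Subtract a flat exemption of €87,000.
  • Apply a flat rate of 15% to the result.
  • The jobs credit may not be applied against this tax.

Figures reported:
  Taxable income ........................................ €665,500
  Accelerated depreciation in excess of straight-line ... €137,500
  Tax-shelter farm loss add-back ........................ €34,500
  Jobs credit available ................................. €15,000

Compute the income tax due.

Tentative minimum tax:
  Adjusted income: €665,500 + €137,500 + €34,500 = €837,500
  Less exemption €87,000 → base €750,500
  €750,500 × 15% = €112,575

Regular income tax:
  €54,000 × 7% = €3,780
  €5,000 × 15% = €750
  €141,000 × 25% = €35,250
  €465,500 × 31% = €144,305
  → €184,085
  Less jobs credit €15,000 → €169,085

€169,085 > €112,575, so the regular income tax governs.

€169,085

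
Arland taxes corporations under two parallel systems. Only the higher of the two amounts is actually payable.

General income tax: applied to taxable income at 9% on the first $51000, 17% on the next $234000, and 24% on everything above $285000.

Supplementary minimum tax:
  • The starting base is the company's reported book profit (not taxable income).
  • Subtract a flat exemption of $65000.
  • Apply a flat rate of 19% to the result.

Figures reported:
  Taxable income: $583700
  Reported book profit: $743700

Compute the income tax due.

$128953

Supplementary minimum tax:
  Base (reported book profit): $743700
  Less exemption $65000 → base $678700
  $678700 × 19% = $128953

General income tax:
  $51000 × 9% = $4590
  $234000 × 17% = $39780
  $298700 × 24% = $71688
  → $116058

$128953 > $116058, so the supplementary minimum tax is the binding amount.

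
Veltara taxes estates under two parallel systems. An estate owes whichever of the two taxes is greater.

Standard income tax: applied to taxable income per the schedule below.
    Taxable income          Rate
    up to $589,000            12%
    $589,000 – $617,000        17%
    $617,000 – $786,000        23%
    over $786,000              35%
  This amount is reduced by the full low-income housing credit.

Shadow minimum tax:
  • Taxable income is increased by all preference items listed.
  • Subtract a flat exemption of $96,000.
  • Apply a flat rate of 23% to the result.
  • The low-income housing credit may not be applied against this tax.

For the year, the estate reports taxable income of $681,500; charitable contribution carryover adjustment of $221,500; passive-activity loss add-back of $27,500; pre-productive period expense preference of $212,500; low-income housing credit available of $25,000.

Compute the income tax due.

$240,810

Shadow minimum tax:
  Adjusted income: $681,500 + $221,500 + $27,500 + $212,500 = $1,143,000
  Less exemption $96,000 → base $1,047,000
  $1,047,000 × 23% = $240,810

Standard income tax:
  $589,000 × 12% = $70,680
  $28,000 × 17% = $4,760
  $64,500 × 23% = $14,835
  → $90,275
  Less low-income housing credit $25,000 → $65,275

$240,810 > $65,275, so the shadow minimum tax is the binding amount.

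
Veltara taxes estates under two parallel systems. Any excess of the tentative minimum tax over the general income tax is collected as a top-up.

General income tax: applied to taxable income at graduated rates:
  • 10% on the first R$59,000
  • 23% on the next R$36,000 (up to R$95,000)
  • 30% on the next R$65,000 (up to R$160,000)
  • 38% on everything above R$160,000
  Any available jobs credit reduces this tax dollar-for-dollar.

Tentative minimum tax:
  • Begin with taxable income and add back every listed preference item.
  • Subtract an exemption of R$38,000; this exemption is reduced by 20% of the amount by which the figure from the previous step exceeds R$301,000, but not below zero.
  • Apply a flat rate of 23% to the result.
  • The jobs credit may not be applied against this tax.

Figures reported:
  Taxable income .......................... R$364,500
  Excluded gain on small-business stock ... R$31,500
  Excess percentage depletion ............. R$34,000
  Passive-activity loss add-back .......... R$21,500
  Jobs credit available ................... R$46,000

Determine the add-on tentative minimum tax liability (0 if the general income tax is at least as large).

General income tax:
  R$59,000 × 10% = R$5,900
  R$36,000 × 23% = R$8,280
  R$65,000 × 30% = R$19,500
  R$204,500 × 38% = R$77,710
  → R$111,390
  Less jobs credit R$46,000 → R$65,390

Tentative minimum tax:
  Adjusted income: R$364,500 + R$31,500 + R$34,000 + R$21,500 = R$451,500
  Exemption: R$38,000 − 20% × (R$451,500 − R$301,000) = R$38,000 − R$30,100 = R$7,900
  Base: R$451,500 − R$7,900 = R$443,600
  R$443,600 × 23% = R$102,028

Excess of tentative minimum tax over general income tax: R$102,028 − R$65,390 = R$36,638.

R$36,638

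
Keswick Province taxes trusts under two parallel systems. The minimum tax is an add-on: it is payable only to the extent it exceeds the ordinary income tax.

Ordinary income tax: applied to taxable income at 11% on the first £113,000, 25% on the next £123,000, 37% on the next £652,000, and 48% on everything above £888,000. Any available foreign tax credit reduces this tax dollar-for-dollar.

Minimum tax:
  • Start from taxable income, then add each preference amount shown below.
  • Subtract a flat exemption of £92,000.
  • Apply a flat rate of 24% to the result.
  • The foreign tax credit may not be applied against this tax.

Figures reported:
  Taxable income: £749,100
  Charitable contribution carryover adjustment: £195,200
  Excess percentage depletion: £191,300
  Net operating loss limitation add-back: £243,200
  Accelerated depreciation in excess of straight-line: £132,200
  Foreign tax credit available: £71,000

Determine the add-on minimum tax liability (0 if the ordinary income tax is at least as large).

Minimum tax:
  Adjusted income: £749,100 + £195,200 + £191,300 + £243,200 + £132,200 = £1,511,000
  Less exemption £92,000 → base £1,419,000
  £1,419,000 × 24% = £340,560

Ordinary income tax:
  £113,000 × 11% = £12,430
  £123,000 × 25% = £30,750
  £513,100 × 37% = £189,847
  → £233,027
  Less foreign tax credit £71,000 → £162,027

Excess of minimum tax over ordinary income tax: £340,560 − £162,027 = £178,533.

£178,533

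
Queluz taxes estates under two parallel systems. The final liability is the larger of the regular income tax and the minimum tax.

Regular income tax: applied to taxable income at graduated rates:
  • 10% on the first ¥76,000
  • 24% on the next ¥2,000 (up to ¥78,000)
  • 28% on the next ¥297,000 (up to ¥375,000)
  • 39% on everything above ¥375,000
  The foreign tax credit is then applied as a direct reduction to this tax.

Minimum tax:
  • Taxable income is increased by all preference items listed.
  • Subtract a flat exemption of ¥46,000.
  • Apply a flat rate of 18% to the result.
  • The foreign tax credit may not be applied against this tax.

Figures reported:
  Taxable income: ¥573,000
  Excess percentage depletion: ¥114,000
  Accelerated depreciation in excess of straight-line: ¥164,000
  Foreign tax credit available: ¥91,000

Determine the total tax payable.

¥144,900

Regular income tax:
  ¥76,000 × 10% = ¥7,600
  ¥2,000 × 24% = ¥480
  ¥297,000 × 28% = ¥83,160
  ¥198,000 × 39% = ¥77,220
  → ¥168,460
  Less foreign tax credit ¥91,000 → ¥77,460

Minimum tax:
  Adjusted income: ¥573,000 + ¥114,000 + ¥164,000 = ¥851,000
  Less exemption ¥46,000 → base ¥805,000
  ¥805,000 × 18% = ¥144,900

¥144,900 > ¥77,460, so the minimum tax is the binding amount.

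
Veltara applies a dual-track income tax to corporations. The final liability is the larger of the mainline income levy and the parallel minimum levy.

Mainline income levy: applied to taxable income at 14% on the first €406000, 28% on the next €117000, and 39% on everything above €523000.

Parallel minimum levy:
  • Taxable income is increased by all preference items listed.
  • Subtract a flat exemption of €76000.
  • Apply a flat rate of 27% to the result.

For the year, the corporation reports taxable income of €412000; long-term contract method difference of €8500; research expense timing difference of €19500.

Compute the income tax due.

€98280

Parallel minimum levy:
  Adjusted income: €412000 + €8500 + €19500 = €440000
  Less exemption €76000 → base €364000
  €364000 × 27% = €98280

Mainline income levy:
  €406000 × 14% = €56840
  €6000 × 28% = €1680
  → €58520

€98280 > €58520, so the parallel minimum levy is the binding amount.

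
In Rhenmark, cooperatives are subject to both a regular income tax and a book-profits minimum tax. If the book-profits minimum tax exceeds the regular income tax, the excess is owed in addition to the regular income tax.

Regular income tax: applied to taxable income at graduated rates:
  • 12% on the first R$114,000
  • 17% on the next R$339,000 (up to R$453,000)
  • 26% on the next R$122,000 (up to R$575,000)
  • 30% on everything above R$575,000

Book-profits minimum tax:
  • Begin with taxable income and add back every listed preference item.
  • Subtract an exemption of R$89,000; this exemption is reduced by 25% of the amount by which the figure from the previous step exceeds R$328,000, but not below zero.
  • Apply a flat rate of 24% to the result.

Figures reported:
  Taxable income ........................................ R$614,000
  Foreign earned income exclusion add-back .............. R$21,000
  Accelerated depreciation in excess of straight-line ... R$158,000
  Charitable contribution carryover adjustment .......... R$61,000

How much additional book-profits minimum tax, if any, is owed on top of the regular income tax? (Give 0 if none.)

Regular income tax:
  R$114,000 × 12% = R$13,680
  R$339,000 × 17% = R$57,630
  R$122,000 × 26% = R$31,720
  R$39,000 × 30% = R$11,700
  → R$114,730

Book-profits minimum tax:
  Adjusted income: R$614,000 + R$21,000 + R$158,000 + R$61,000 = R$854,000
  Exemption: 25% × (R$854,000 − R$328,000) = R$131,500 ≥ R$89,000, so the exemption is fully phased out
  Base: R$854,000 − R$0 = R$854,000
  R$854,000 × 24% = R$204,960

Excess of book-profits minimum tax over regular income tax: R$204,960 − R$114,730 = R$90,230.

R$90,230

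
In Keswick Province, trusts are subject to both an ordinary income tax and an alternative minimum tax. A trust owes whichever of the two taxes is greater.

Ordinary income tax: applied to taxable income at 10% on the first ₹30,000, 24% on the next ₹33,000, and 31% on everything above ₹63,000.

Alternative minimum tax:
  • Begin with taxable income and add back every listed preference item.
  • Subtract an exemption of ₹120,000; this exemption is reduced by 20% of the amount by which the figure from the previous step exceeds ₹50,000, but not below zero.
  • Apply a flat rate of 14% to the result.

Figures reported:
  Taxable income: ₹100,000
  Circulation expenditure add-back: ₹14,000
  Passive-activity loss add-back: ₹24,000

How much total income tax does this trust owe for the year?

₹22,390

Alternative minimum tax:
  Adjusted income: ₹100,000 + ₹14,000 + ₹24,000 = ₹138,000
  Exemption: ₹120,000 − 20% × (₹138,000 − ₹50,000) = ₹120,000 − ₹17,600 = ₹102,400
  Base: ₹138,000 − ₹102,400 = ₹35,600
  ₹35,600 × 14% = ₹4,984

Ordinary income tax:
  ₹30,000 × 10% = ₹3,000
  ₹33,000 × 24% = ₹7,920
  ₹37,000 × 31% = ₹11,470
  → ₹22,390

₹22,390 > ₹4,984, so the ordinary income tax governs.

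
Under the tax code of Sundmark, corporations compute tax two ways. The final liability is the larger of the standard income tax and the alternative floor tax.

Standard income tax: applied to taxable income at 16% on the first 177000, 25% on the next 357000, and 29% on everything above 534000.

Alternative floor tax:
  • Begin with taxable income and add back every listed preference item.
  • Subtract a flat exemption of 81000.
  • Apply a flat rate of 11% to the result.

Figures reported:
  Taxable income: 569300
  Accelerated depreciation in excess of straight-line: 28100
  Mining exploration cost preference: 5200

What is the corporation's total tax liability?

Standard income tax:
  177000 × 16% = 28320
  357000 × 25% = 89250
  35300 × 29% = 10237
  → 127807

Alternative floor tax:
  Adjusted income: 569300 + 28100 + 5200 = 602600
  Less exemption 81000 → base 521600
  521600 × 11% = 57376

127807 > 57376, so the standard income tax governs.

127807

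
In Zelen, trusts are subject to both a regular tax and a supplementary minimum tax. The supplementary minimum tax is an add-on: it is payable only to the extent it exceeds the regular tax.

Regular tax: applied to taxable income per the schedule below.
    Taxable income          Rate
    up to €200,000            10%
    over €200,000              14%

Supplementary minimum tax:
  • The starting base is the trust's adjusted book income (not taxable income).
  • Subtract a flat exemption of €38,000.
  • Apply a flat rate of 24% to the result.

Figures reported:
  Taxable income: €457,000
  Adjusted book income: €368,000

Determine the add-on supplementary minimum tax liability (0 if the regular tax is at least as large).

€23,220

Supplementary minimum tax:
  Base (adjusted book income): €368,000
  Less exemption €38,000 → base €330,000
  €330,000 × 24% = €79,200

Regular tax:
  €200,000 × 10% = €20,000
  €257,000 × 14% = €35,980
  → €55,980

Excess of supplementary minimum tax over regular tax: €79,200 − €55,980 = €23,220.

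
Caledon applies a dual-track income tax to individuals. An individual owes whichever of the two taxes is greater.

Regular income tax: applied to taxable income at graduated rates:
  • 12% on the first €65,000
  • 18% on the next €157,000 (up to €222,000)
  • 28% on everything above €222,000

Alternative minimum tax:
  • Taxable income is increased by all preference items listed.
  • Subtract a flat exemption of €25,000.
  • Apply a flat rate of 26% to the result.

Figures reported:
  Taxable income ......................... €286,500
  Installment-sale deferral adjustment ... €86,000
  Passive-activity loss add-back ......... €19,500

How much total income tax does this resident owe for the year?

Regular income tax:
  €65,000 × 12% = €7,800
  €157,000 × 18% = €28,260
  €64,500 × 28% = €18,060
  → €54,120

Alternative minimum tax:
  Adjusted income: €286,500 + €86,000 + €19,500 = €392,000
  Less exemption €25,000 → base €367,000
  €367,000 × 26% = €95,420

€95,420 > €54,120, so the alternative minimum tax is the binding amount.

€95,420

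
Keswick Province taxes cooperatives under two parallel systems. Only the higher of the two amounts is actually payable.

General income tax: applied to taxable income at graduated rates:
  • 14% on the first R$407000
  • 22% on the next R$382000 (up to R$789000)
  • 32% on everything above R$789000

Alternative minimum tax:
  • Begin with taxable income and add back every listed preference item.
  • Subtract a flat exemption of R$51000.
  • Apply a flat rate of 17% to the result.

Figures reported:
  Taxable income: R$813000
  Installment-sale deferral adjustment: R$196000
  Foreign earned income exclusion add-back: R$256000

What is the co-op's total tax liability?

General income tax:
  R$407000 × 14% = R$56980
  R$382000 × 22% = R$84040
  R$24000 × 32% = R$7680
  → R$148700

Alternative minimum tax:
  Adjusted income: R$813000 + R$196000 + R$256000 = R$1265000
  Less exemption R$51000 → base R$1214000
  R$1214000 × 17% = R$206380

R$206380 > R$148700, so the alternative minimum tax is the binding amount.

R$206380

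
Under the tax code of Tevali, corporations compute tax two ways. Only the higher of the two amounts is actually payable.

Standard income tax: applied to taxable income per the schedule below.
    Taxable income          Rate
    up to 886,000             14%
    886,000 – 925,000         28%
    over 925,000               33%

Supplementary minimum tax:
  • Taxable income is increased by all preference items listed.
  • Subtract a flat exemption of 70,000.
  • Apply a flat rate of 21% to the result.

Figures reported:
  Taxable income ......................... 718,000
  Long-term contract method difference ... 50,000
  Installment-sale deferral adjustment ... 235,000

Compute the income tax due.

Standard income tax:
  718,000 × 14% = 100,520

Supplementary minimum tax:
  Adjusted income: 718,000 + 50,000 + 235,000 = 1,003,000
  Less exemption 70,000 → base 933,000
  933,000 × 21% = 195,930

195,930 > 100,520, so the supplementary minimum tax is the binding amount.

195,930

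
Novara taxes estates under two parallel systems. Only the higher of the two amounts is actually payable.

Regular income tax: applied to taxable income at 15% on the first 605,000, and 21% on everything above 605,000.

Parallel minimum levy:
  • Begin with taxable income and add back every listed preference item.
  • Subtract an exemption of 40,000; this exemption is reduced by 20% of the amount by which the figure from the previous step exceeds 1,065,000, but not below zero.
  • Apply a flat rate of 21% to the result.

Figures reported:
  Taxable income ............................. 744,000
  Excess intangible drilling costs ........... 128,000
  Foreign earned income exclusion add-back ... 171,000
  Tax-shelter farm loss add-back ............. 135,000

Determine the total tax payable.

243,726

Regular income tax:
  605,000 × 15% = 90,750
  139,000 × 21% = 29,190
  → 119,940

Parallel minimum levy:
  Adjusted income: 744,000 + 128,000 + 171,000 + 135,000 = 1,178,000
  Exemption: 40,000 − 20% × (1,178,000 − 1,065,000) = 40,000 − 22,600 = 17,400
  Base: 1,178,000 − 17,400 = 1,160,600
  1,160,600 × 21% = 243,726

243,726 > 119,940, so the parallel minimum levy is the binding amount.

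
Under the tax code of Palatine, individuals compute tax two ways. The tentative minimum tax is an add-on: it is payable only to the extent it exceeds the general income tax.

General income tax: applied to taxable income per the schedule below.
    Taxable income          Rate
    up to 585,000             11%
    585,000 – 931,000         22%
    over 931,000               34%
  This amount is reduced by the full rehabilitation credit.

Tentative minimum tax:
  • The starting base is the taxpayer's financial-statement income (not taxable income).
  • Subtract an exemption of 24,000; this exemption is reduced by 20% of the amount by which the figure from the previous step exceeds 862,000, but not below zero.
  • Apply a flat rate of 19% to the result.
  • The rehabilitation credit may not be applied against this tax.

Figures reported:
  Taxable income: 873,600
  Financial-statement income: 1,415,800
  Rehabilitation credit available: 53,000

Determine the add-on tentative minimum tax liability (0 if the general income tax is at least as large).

194,160

Tentative minimum tax:
  Base (financial-statement income): 1,415,800
  Exemption: 20% × (1,415,800 − 862,000) = 110,760 ≥ 24,000, so the exemption is fully phased out
  Base: 1,415,800 − 0 = 1,415,800
  1,415,800 × 19% = 269,002

General income tax:
  585,000 × 11% = 64,350
  288,600 × 22% = 63,492
  → 127,842
  Less rehabilitation credit 53,000 → 74,842

Excess of tentative minimum tax over general income tax: 269,002 − 74,842 = 194,160.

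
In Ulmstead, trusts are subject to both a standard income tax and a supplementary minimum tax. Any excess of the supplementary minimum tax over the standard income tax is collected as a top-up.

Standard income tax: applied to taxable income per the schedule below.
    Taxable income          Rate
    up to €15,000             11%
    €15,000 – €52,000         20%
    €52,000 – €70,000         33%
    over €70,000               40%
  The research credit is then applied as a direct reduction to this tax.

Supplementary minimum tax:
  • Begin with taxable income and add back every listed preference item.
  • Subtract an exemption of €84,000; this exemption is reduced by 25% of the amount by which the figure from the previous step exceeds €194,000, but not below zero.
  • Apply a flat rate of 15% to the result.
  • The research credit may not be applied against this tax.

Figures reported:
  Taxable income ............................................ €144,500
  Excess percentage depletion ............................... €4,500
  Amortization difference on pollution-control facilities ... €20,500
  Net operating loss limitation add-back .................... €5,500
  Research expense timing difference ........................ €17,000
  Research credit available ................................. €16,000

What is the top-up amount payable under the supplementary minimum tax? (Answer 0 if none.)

€0

Standard income tax:
  €15,000 × 11% = €1,650
  €37,000 × 20% = €7,400
  €18,000 × 33% = €5,940
  €74,500 × 40% = €29,800
  → €44,790
  Less research credit €16,000 → €28,790

Supplementary minimum tax:
  Adjusted income: €144,500 + €4,500 + €20,500 + €5,500 + €17,000 = €192,000
  Exemption: €192,000 ≤ €194,000, so full €84,000 applies
  Base: €192,000 − €84,000 = €108,000
  €108,000 × 15% = €16,200

€16,200 ≤ €28,790, so no add-on is due.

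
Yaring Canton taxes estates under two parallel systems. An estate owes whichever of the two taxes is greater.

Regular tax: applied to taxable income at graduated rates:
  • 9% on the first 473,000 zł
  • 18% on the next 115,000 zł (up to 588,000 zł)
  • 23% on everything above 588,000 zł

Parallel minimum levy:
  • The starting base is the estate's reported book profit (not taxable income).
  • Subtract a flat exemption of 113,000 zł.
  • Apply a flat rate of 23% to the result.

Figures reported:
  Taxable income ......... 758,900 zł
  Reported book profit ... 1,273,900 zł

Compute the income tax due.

Regular tax:
  473,000 zł × 9% = 42,570 zł
  115,000 zł × 18% = 20,700 zł
  170,900 zł × 23% = 39,307 zł
  → 102,577 zł

Parallel minimum levy:
  Base (reported book profit): 1,273,900 zł
  Less exemption 113,000 zł → base 1,160,900 zł
  1,160,900 zł × 23% = 267,007 zł

267,007 zł > 102,577 zł, so the parallel minimum levy is the binding amount.

267,007 zł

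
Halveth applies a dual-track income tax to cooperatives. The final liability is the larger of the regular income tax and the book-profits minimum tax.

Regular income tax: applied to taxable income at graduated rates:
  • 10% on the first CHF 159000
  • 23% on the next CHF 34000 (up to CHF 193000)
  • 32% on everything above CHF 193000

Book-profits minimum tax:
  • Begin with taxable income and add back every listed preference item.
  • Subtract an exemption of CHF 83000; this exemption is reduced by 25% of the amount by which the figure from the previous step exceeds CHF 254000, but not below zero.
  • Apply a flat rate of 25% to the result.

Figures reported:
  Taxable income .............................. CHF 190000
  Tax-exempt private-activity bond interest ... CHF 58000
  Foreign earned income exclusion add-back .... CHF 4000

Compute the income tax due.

CHF 42250

Book-profits minimum tax:
  Adjusted income: CHF 190000 + CHF 58000 + CHF 4000 = CHF 252000
  Exemption: CHF 252000 ≤ CHF 254000, so full CHF 83000 applies
  Base: CHF 252000 − CHF 83000 = CHF 169000
  CHF 169000 × 25% = CHF 42250

Regular income tax:
  CHF 159000 × 10% = CHF 15900
  CHF 31000 × 23% = CHF 7130
  → CHF 23030

CHF 42250 > CHF 23030, so the book-profits minimum tax is the binding amount.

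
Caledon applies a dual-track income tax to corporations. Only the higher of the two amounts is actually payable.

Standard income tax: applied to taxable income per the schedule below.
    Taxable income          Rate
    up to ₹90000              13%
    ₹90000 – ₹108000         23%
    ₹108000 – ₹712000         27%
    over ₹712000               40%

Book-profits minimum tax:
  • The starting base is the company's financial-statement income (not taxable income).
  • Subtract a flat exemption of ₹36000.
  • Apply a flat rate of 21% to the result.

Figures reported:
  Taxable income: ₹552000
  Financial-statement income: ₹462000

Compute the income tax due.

Book-profits minimum tax:
  Base (financial-statement income): ₹462000
  Less exemption ₹36000 → base ₹426000
  ₹426000 × 21% = ₹89460

Standard income tax:
  ₹90000 × 13% = ₹11700
  ₹18000 × 23% = ₹4140
  ₹444000 × 27% = ₹119880
  → ₹135720

₹135720 > ₹89460, so the standard income tax governs.

₹135720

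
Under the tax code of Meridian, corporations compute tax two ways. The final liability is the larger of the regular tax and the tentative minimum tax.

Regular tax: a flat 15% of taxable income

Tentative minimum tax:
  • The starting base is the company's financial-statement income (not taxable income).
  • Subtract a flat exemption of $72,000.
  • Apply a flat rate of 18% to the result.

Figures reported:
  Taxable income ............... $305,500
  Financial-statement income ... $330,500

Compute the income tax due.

$46,530

Regular tax:
  $305,500 × 15% = $45,825

Tentative minimum tax:
  Base (financial-statement income): $330,500
  Less exemption $72,000 → base $258,500
  $258,500 × 18% = $46,530

$46,530 > $45,825, so the tentative minimum tax is the binding amount.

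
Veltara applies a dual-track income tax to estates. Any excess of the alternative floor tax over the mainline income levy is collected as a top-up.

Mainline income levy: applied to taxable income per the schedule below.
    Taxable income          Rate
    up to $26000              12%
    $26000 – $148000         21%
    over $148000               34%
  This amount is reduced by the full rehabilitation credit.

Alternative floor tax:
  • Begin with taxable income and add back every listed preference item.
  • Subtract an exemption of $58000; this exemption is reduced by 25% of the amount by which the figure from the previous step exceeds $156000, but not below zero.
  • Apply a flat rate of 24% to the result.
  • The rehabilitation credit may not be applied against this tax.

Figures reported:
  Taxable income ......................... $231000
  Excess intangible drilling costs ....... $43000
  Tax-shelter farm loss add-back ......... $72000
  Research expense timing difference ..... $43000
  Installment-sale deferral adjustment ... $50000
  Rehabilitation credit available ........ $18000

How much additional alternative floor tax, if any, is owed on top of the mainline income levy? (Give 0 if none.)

$66400

Alternative floor tax:
  Adjusted income: $231000 + $43000 + $72000 + $43000 + $50000 = $439000
  Exemption: 25% × ($439000 − $156000) = $70750 ≥ $58000, so the exemption is fully phased out
  Base: $439000 − $0 = $439000
  $439000 × 24% = $105360

Mainline income levy:
  $26000 × 12% = $3120
  $122000 × 21% = $25620
  $83000 × 34% = $28220
  → $56960
  Less rehabilitation credit $18000 → $38960

Excess of alternative floor tax over mainline income levy: $105360 − $38960 = $66400.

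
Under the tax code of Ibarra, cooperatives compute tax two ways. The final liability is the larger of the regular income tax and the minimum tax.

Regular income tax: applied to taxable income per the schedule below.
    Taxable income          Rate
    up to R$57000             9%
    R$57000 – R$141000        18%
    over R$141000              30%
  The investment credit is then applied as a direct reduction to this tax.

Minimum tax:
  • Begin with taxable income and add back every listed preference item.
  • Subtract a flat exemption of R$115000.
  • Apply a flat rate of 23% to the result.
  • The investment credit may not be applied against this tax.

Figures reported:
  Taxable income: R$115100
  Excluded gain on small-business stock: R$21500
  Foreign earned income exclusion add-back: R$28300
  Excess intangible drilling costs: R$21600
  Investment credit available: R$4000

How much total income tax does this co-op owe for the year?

Regular income tax:
  R$57000 × 9% = R$5130
  R$58100 × 18% = R$10458
  → R$15588
  Less investment credit R$4000 → R$11588

Minimum tax:
  Adjusted income: R$115100 + R$21500 + R$28300 + R$21600 = R$186500
  Less exemption R$115000 → base R$71500
  R$71500 × 23% = R$16445

R$16445 > R$11588, so the minimum tax is the binding amount.

R$16445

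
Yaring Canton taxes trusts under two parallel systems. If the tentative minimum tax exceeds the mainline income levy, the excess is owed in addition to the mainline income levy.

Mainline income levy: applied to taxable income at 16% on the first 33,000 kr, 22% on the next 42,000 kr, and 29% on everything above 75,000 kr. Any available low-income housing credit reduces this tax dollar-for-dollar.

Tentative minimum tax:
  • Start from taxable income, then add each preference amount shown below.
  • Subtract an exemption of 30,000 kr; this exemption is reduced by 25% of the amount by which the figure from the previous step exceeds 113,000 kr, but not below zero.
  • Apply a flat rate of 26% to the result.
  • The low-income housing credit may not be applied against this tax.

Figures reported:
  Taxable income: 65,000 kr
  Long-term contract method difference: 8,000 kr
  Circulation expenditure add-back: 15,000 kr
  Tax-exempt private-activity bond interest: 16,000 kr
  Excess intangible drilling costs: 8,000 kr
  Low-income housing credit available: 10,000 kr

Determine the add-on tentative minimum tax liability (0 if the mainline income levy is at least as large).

Tentative minimum tax:
  Adjusted income: 65,000 kr + 8,000 kr + 15,000 kr + 16,000 kr + 8,000 kr = 112,000 kr
  Exemption: 112,000 kr ≤ 113,000 kr, so full 30,000 kr applies
  Base: 112,000 kr − 30,000 kr = 82,000 kr
  82,000 kr × 26% = 21,320 kr

Mainline income levy:
  33,000 kr × 16% = 5,280 kr
  32,000 kr × 22% = 7,040 kr
  → 12,320 kr
  Less low-income housing credit 10,000 kr → 2,320 kr

Excess of tentative minimum tax over mainline income levy: 21,320 kr − 2,320 kr = 19,000 kr.

19,000 kr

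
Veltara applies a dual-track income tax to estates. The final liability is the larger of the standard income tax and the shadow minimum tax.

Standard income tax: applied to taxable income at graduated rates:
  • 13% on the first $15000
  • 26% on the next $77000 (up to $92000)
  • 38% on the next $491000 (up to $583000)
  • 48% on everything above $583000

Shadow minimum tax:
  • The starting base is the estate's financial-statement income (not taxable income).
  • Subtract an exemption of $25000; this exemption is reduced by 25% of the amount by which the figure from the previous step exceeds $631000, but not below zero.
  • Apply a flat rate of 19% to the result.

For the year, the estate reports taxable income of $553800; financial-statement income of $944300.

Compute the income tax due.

$197454

Shadow minimum tax:
  Base (financial-statement income): $944300
  Exemption: 25% × ($944300 − $631000) = $78325 ≥ $25000, so the exemption is fully phased out
  Base: $944300 − $0 = $944300
  $944300 × 19% = $179417

Standard income tax:
  $15000 × 13% = $1950
  $77000 × 26% = $20020
  $461800 × 38% = $175484
  → $197454

$197454 > $179417, so the standard income tax governs.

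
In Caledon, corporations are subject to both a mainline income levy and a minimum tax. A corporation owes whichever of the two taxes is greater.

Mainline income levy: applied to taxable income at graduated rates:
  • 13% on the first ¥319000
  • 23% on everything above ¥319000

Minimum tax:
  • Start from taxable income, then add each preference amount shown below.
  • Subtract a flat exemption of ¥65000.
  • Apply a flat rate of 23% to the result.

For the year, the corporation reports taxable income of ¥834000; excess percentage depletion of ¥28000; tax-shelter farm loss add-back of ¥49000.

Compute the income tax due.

Mainline income levy:
  ¥319000 × 13% = ¥41470
  ¥515000 × 23% = ¥118450
  → ¥159920

Minimum tax:
  Adjusted income: ¥834000 + ¥28000 + ¥49000 = ¥911000
  Less exemption ¥65000 → base ¥846000
  ¥846000 × 23% = ¥194580

¥194580 > ¥159920, so the minimum tax is the binding amount.

¥194580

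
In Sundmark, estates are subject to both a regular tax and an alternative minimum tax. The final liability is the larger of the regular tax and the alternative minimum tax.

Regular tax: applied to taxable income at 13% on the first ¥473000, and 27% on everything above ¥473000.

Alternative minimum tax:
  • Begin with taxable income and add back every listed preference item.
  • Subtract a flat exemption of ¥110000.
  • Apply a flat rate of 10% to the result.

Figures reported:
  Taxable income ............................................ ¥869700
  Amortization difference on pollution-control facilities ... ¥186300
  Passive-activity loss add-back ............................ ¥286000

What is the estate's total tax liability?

Alternative minimum tax:
  Adjusted income: ¥869700 + ¥186300 + ¥286000 = ¥1342000
  Less exemption ¥110000 → base ¥1232000
  ¥1232000 × 10% = ¥123200

Regular tax:
  ¥473000 × 13% = ¥61490
  ¥396700 × 27% = ¥107109
  → ¥168599

¥168599 > ¥123200, so the regular tax governs.

¥168599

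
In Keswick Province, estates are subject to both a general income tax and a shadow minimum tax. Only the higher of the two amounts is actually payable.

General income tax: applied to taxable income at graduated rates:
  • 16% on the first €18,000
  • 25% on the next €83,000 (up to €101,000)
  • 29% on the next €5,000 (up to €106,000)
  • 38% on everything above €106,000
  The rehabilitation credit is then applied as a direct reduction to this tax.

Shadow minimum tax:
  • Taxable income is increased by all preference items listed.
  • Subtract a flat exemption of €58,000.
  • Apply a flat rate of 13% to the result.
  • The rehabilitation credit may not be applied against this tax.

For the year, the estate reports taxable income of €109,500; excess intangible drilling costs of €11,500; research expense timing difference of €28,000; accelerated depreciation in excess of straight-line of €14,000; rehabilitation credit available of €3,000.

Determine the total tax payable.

€23,410

General income tax:
  €18,000 × 16% = €2,880
  €83,000 × 25% = €20,750
  €5,000 × 29% = €1,450
  €3,500 × 38% = €1,330
  → €26,410
  Less rehabilitation credit €3,000 → €23,410

Shadow minimum tax:
  Adjusted income: €109,500 + €11,500 + €28,000 + €14,000 = €163,000
  Less exemption €58,000 → base €105,000
  €105,000 × 13% = €13,650

€23,410 > €13,650, so the general income tax governs.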